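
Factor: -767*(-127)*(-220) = -1*2^2*5^1*11^1*13^1*59^1*127^1 = -21429980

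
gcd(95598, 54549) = 9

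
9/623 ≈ 0.0144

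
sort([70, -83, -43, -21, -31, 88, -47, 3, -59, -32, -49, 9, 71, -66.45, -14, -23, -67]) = [-83, -67, -66.45, -59, -49, -47, -43, -32, -31, -23, -21, -14, 3, 9, 70, 71, 88]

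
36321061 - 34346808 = 1974253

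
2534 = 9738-7204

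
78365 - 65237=13128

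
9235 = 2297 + 6938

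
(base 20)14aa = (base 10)9810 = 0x2652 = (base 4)2121102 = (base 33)909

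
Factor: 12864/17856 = 3^(-1)*31^(-1)*67^1 = 67/93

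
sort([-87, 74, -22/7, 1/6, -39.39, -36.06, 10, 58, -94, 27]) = [-94, -87, -39.39, -36.06, -22/7, 1/6, 10, 27, 58, 74]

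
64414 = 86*749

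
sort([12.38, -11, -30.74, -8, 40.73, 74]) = [-30.74, -11, -8, 12.38, 40.73, 74]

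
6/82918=3/41459 ≈ 0.0000724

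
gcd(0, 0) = 0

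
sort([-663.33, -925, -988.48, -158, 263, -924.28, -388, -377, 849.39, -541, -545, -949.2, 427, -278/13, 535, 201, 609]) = [-988.48, -949.2, -925, -924.28, -663.33, -545, -541, -388, -377, -158, -278/13, 201, 263, 427, 535, 609, 849.39]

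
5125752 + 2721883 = 7847635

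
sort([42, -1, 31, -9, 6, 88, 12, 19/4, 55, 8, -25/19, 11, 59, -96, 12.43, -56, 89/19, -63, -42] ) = [-96, -63, -56, -42, -9, -25/19, -1, 89/19, 19/4, 6, 8, 11, 12, 12.43, 31, 42, 55, 59, 88] 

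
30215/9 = 3357+2/9≈3357.22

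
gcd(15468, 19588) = 4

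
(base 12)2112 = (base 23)6j3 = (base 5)103424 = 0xe1e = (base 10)3614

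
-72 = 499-571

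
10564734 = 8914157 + 1650577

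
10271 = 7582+2689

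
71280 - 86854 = -15574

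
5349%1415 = 1104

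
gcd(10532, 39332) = 4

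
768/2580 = 64/215≈0.298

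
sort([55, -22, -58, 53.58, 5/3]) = [-58, -22, 5/3, 53.58, 55]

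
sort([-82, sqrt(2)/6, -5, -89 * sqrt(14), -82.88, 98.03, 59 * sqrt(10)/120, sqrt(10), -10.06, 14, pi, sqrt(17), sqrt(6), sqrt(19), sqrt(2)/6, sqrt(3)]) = [-89 * sqrt(14), -82.88, -82, -10.06, -5, sqrt(2)/6, sqrt(2)/6, 59 * sqrt(10)/120, sqrt(3), sqrt(6), pi, sqrt(10), sqrt(17), sqrt(19), 14, 98.03]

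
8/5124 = 2/1281 ≈ 0.00156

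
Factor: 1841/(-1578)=-1*2^(-1)*3^(-1)*7^1=-7/6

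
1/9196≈0.000109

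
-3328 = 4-3332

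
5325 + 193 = 5518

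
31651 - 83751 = -52100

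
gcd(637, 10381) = 7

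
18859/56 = 336 + 43/56 ≈ 336.77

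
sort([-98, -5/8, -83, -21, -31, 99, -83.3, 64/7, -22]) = [-98, -83.3, -83, -31, -22, -21, -5/8, 64/7, 99]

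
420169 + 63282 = 483451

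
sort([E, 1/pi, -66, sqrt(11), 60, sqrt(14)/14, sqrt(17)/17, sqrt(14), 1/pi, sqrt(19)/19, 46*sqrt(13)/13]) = [-66, sqrt(19)/19, sqrt(17)/17, sqrt(14)/14, 1/pi, 1/pi, E, sqrt(11), sqrt(14), 46*sqrt(13)/13, 60]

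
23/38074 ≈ 0.000604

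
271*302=81842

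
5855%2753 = 349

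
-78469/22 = -3566 - 17/22 ≈ -3566.77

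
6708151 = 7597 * 883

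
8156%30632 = 8156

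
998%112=102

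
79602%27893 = 23816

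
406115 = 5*81223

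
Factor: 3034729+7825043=2^2*3^1*7^2*11^1*23^1*73^1=10859772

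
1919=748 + 1171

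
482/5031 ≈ 0.0958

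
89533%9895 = 478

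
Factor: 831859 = 7^1*151^1*787^1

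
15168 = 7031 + 8137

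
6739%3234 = 271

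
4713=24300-19587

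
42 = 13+29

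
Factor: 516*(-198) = -1*2^3*3^3*11^1*43^1 = -102168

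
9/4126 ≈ 0.00218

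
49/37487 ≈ 0.00131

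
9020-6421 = 2599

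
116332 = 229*508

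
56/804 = 14/201 ≈ 0.0697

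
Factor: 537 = 3^1*179^1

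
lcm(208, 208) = 208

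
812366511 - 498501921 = 313864590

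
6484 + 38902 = 45386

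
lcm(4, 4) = 4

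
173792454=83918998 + 89873456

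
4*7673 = 30692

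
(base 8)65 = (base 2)110101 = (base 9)58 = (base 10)53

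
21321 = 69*309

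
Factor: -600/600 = -1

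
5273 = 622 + 4651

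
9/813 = 3/271 ≈ 0.0111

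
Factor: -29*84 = -1*2^2*3^1*7^1*29^1 = -2436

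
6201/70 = 88 + 41/70 ≈ 88.59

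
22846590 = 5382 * 4245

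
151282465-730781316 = -579498851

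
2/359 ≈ 0.00557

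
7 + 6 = 13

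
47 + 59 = 106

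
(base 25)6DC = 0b111111110111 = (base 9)5541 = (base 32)3VN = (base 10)4087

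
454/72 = 6 + 11/36 ≈ 6.31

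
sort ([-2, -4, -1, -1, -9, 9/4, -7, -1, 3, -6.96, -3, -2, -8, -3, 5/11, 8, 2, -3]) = [-9, -8, -7, -6.96, -4, -3, -3, -3, -2, -2, -1, -1, -1, 5/11, 2, 9/4, 3, 8]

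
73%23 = 4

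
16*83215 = 1331440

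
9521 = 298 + 9223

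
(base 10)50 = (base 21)28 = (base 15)35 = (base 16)32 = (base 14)38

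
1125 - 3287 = -2162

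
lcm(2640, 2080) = 68640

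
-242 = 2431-2673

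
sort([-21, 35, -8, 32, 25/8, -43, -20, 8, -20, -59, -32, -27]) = [-59, -43, -32, -27, -21, -20, -20, -8, 25/8, 8, 32, 35]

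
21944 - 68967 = -47023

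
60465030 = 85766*705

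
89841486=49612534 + 40228952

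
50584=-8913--59497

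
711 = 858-147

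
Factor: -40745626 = -1*2^1*97^1*139^1*1511^1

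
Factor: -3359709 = -1 * 3^2 * 373301^1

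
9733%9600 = 133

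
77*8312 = 640024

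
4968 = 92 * 54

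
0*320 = 0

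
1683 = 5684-4001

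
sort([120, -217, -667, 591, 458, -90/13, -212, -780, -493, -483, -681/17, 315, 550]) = [-780, -667, -493, -483, -217, -212, -681/17, -90/13, 120, 315, 458, 550, 591]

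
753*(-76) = -57228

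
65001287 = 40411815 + 24589472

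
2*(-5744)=-11488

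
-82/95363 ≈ -0.000860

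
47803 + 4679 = 52482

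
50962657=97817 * 521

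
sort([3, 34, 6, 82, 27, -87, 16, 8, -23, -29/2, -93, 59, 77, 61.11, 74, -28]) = [-93, -87, -28, -23, -29/2, 3, 6, 8, 16, 27, 34, 59, 61.11, 74, 77, 82]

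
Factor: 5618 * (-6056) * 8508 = -1 * 2^6 * 3^1 * 53^2 * 709^1 * 757^1 = -289464348864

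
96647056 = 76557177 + 20089879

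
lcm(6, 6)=6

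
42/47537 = 6/6791 ≈ 0.000884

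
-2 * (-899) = 1798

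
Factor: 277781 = 7^2 * 5669^1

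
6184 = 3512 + 2672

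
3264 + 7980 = 11244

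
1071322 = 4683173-3611851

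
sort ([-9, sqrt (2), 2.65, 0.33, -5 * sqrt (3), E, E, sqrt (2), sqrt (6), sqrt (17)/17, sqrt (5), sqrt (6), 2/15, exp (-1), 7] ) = [-9, -5 * sqrt (3), 2/15, sqrt (17)/17, 0.33, exp (-1), sqrt (2), sqrt (2), sqrt (5), sqrt (6), sqrt (6), 2.65, E, E, 7] 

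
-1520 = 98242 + -99762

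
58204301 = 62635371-4431070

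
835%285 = 265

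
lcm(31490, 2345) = 220430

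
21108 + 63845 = 84953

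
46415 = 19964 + 26451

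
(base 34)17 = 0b101001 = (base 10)41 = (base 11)38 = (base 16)29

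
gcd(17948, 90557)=1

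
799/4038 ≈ 0.198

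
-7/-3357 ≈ 0.00209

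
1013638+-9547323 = -8533685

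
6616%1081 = 130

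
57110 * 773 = 44146030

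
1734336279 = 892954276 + 841382003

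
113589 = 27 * 4207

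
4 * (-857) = -3428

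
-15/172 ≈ -0.0872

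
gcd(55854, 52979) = 1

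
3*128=384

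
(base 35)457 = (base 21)bb0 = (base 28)6de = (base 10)5082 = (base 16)13da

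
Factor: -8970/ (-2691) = 2^1*3^ (-1)*5^1 = 10/3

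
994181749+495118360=1489300109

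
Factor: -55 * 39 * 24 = -1 * 2^3 * 3^2 * 5^1 * 11^1 * 13^1 = -51480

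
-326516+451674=125158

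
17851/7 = 2550 + 1/7 ≈ 2550.14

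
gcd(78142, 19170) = 2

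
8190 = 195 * 42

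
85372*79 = 6744388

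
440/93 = 4 + 68/93 ≈ 4.73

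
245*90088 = 22071560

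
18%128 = 18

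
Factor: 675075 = 3^1*5^2*9001^1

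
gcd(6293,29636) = 31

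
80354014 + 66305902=146659916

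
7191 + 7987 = 15178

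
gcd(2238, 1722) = 6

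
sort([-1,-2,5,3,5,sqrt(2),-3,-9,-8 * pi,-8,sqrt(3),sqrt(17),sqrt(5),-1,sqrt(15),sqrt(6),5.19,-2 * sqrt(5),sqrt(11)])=[-8 * pi,-9,-8,-2 * sqrt(5),-3,-2,-1,-1,sqrt(2),sqrt(3),sqrt(5),sqrt(6),3,sqrt(11),sqrt(15),sqrt(17),5,5,5.19]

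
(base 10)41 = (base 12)35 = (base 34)17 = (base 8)51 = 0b101001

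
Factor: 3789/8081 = 3^2*421^1*8081^ (-1) 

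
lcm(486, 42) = 3402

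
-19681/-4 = 4920 + 1/4 = 4920.25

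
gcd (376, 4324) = 188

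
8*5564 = 44512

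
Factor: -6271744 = -1*2^8*24499^1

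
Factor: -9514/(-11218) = 67^1*79^(-1) = 67/79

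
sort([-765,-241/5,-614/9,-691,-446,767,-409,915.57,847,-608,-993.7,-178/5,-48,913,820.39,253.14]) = [-993.7,-765,-691,-608,-446,-409,-614/9,-241/5,-48,-178/5,253.14,767,820.39,847,913,915.57]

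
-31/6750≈-0.00459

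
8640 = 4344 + 4296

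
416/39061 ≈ 0.0107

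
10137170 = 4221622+5915548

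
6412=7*916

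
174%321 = 174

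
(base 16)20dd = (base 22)h89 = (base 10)8413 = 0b10000011011101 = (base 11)6359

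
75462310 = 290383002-214920692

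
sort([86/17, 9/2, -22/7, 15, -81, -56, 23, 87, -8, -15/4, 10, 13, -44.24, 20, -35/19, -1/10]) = [-81, -56, -44.24, -8, -15/4, -22/7, -35/19, -1/10, 9/2, 86/17, 10, 13, 15, 20, 23, 87]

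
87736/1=87736=87736.00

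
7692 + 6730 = 14422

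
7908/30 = 1318/5 = 263.60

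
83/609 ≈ 0.136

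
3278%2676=602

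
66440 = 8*8305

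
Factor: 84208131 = 3^2*7^1*1336637^1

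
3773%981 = 830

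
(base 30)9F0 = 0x2166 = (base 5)233200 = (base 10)8550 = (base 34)7DG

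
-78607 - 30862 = -109469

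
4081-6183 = -2102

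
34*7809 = 265506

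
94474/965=97 + 869/965 ≈ 97.90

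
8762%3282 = 2198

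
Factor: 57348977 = 7^1*31^1*47^1*5623^1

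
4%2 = 0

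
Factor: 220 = 2^2 * 5^1 * 11^1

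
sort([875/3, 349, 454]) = [875/3, 349, 454]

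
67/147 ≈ 0.456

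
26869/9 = 2985 + 4/9 ≈ 2985.44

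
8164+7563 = 15727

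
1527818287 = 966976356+560841931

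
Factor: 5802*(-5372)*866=-1*2^4*3^1*17^1*79^1*433^1*967^1=-26991785904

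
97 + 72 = 169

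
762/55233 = 254/18411≈0.0138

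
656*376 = 246656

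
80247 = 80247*1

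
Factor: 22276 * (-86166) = -1 * 2^3 * 3^2 * 4787^1 * 5569^1 = -1919433816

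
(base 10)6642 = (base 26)9lc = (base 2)1100111110010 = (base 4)1213302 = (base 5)203032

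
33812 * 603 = 20388636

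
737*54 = 39798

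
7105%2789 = 1527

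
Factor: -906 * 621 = -1 * 2^1 * 3^4 * 23^1 * 151^1 = -562626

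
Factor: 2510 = 2^1*5^1*251^1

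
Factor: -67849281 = -1*3^2*593^1*12713^1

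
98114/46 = 2132 + 21/23 ≈ 2132.91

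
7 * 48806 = 341642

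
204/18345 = 68/6115 ≈ 0.0111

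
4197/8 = 524+5/8 ≈ 524.63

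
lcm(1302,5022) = 35154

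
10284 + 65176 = 75460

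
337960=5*67592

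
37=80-43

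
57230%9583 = 9315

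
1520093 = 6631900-5111807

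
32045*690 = 22111050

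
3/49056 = 1/16352 ≈ 0.0000612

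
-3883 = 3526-7409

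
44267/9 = 4918+5/9 ≈ 4918.56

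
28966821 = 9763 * 2967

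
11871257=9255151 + 2616106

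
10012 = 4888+5124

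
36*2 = 72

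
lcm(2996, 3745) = 14980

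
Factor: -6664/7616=-1 * 2^(-3) * 7^1=-7/8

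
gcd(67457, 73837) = 1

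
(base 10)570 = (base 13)34b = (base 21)163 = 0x23a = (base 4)20322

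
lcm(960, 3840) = 3840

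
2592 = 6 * 432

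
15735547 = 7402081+8333466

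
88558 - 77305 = 11253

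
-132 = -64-68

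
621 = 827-206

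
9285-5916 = 3369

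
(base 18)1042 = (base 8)13422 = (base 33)5dw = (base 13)28c4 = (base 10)5906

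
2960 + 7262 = 10222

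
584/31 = 18 + 26/31 ≈ 18.84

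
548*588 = 322224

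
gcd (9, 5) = 1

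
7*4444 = 31108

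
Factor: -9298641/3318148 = -1 * 2^ (-2) * 3^1 * 11^1 * 281777^1 * 829537^ (-1)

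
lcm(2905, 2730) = 226590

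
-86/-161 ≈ 0.534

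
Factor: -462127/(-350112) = 2^(-5)*3^(-1)*7^(-1)*887^1 = 887/672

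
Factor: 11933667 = 3^2*31^1*42773^1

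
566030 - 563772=2258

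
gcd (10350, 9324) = 18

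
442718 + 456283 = 899001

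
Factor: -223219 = -1*223219^1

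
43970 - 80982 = -37012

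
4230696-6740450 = -2509754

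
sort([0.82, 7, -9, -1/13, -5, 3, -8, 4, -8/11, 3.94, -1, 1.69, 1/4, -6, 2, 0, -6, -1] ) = [-9, -8, -6, -6, -5, -1, -1, -8/11, -1/13, 0, 1/4, 0.82, 1.69, 2, 3, 3.94, 4, 7] 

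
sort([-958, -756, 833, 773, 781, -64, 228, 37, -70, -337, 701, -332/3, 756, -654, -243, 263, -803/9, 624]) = [-958, -756, -654, -337, -243, -332/3, -803/9, -70, -64, 37, 228, 263, 624, 701, 756, 773, 781, 833]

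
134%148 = 134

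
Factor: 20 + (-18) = 2^1 = 2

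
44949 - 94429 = -49480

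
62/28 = 31/14 ≈ 2.21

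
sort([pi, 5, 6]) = [pi, 5, 6]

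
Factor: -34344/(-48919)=2^3 * 3^4 * 13^(-1) * 71^(-1)=648/923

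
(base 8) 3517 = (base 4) 131033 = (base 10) 1871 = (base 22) 3j1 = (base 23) 3c8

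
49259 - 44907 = 4352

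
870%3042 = 870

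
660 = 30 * 22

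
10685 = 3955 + 6730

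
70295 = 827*85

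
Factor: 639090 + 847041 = 3^1 * 495377^1 = 1486131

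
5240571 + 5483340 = 10723911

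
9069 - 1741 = 7328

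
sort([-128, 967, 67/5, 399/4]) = [-128, 67/5, 399/4, 967]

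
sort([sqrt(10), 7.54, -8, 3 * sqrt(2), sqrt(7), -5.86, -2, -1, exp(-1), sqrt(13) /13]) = [-8, -5.86, -2, -1, sqrt(13) /13, exp(-1), sqrt(7), sqrt(10), 3 * sqrt(2), 7.54]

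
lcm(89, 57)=5073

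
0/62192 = 0 = 0.00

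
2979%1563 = 1416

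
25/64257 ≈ 0.000389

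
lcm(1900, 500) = 9500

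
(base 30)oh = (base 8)1341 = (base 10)737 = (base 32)n1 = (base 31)no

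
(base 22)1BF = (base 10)741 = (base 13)450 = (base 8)1345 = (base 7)2106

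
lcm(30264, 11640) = 151320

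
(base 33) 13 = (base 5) 121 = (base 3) 1100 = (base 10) 36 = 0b100100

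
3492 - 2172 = 1320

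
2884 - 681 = 2203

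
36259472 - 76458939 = -40199467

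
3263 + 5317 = 8580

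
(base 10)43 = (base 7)61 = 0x2b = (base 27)1g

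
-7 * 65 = -455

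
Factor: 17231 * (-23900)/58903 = -1 * 2^2 * 5^2 * 13^(-1) * 23^(-1) * 197^(-1) * 239^1 * 17231^1 = -411820900/58903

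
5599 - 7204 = -1605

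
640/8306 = 320/4153 ≈ 0.0771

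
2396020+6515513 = 8911533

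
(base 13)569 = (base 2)1110100100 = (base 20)26c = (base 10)932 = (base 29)134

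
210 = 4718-4508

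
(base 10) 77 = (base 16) 4d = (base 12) 65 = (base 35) 27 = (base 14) 57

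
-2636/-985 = 2 + 666/985 ≈ 2.68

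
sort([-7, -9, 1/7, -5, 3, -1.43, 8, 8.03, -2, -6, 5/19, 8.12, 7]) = [-9, -7, -6, -5, -2, -1.43, 1/7, 5/19, 3, 7, 8, 8.03, 8.12]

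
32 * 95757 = 3064224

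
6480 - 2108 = 4372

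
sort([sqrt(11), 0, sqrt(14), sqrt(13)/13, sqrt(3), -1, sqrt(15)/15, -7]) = [-7, -1, 0, sqrt(15)/15, sqrt(13)/13, sqrt(3), sqrt(11), sqrt(14)]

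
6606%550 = 6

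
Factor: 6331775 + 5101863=2^1 * 5716819^1=11433638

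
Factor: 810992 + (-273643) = 23^1*61^1*383^1 = 537349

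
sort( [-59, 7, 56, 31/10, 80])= [-59, 31/10, 7, 56, 80]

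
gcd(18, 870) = 6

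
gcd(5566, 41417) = 1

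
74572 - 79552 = -4980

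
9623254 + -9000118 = 623136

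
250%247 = 3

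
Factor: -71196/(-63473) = 2^2*3^1*17^1*349^1*63473^(-1)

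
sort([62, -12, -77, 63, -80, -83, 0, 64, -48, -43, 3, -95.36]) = [-95.36, -83, -80, -77, -48, -43, -12, 0, 3, 62, 63, 64]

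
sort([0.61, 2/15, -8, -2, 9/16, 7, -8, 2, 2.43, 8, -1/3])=[-8, -8, -2, -1/3, 2/15, 9/16, 0.61, 2, 2.43, 7, 8]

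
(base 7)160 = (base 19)4f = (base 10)91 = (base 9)111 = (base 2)1011011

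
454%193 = 68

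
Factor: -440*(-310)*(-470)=-1*2^5*5^3*11^1*31^1*47^1=-64108000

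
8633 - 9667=-1034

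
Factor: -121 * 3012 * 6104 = -1 * 2^5 * 3^1 * 7^1 * 11^2 * 109^1 * 251^1 = -2224615008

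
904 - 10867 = -9963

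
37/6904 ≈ 0.00536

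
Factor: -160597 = -1 * 41^1 * 3917^1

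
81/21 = 3 + 6/7 ≈ 3.86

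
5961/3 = 1987 = 1987.00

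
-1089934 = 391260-1481194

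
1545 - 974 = 571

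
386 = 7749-7363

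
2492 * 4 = 9968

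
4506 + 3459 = 7965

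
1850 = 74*25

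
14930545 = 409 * 36505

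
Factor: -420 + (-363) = -1*3^3*29^1 = -783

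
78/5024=39/2512 ≈ 0.0155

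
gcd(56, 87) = 1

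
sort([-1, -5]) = [-5, -1]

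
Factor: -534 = -1*2^1*3^1*89^1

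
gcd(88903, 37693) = 1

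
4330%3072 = 1258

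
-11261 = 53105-64366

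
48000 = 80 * 600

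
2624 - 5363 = -2739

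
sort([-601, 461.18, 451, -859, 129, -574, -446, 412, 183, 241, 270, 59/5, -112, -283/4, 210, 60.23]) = [-859, -601, -574, -446, -112, -283/4, 59/5, 60.23, 129, 183, 210, 241, 270, 412, 451, 461.18]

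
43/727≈0.0591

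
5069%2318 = 433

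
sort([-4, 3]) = [-4, 3]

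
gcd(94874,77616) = 2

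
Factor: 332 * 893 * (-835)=-1 * 2^2 * 5^1 * 19^1 * 47^1 * 83^1 * 167^1=-247557460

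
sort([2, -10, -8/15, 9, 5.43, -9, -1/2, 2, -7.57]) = [-10, -9, -7.57, -8/15, -1/2, 2, 2, 5.43, 9]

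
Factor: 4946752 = 2^6 * 37^1 * 2089^1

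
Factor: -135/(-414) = 2^(-1) * 3^1 * 5^1 * 23^(-1) = 15/46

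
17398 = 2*8699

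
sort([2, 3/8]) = [3/8, 2]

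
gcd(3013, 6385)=1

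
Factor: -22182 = -1*2^1*3^1*3697^1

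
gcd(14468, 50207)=1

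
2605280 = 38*68560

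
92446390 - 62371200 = 30075190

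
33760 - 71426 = -37666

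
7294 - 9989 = -2695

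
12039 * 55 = 662145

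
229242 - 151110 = 78132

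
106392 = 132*806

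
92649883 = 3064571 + 89585312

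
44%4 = 0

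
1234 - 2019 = -785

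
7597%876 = 589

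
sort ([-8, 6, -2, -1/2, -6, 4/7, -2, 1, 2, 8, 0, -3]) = [-8, -6, -3, -2, -2, -1/2, 0, 4/7, 1, 2, 6, 8]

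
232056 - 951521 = -719465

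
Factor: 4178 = 2^1*2089^1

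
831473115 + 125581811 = 957054926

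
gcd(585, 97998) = 3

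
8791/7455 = 1 + 1336/7455 ≈ 1.18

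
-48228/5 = -9645 - 3/5 = -9645.60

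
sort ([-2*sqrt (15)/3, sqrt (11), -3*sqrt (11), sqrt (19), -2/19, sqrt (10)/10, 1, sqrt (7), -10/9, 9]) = [-3*sqrt (11), -2*sqrt (15)/3, -10/9, -2/19, sqrt (10)/10, 1, sqrt (7), sqrt (11), sqrt (19), 9]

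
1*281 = 281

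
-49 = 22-71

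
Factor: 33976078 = 2^1*1879^1*9041^1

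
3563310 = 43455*82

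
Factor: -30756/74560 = -1*2^(-4)*3^1*5^(-1)*11^1 = -33/80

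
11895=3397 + 8498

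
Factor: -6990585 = -1*3^1*5^1*7^2*9511^1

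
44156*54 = 2384424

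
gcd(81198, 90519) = 39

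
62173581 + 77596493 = 139770074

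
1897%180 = 97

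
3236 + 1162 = 4398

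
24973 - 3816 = 21157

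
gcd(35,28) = 7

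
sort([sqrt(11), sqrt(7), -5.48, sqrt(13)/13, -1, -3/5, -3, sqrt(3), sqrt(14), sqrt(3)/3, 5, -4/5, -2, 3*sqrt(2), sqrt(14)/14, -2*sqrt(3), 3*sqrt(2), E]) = [-5.48, -2*sqrt(3), -3, -2, -1, -4/5, -3/5, sqrt(14)/14, sqrt(13)/13, sqrt(3)/3, sqrt(3), sqrt(7), E, sqrt(11), sqrt(14), 3*sqrt(2), 3*sqrt(2), 5]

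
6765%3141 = 483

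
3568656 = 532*6708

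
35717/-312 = -114 - 149/312 ≈ -114.48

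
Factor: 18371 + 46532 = 41^1 * 1583^1 = 64903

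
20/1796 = 5/449 ≈ 0.0111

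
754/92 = 377/46 ≈ 8.20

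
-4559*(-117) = 533403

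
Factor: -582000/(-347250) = 2^3 * 97^1 * 463^(-1) = 776/463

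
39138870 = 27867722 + 11271148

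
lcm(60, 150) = 300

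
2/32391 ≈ 0.0000617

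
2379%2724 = 2379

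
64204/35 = 1834 + 2/5 = 1834.40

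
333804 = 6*55634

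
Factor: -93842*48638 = -1*2^2*7^1*83^1*293^1*6703^1 = -4564287196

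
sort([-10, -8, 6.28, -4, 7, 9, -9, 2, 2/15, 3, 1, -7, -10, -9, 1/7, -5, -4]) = [-10, -10, -9, -9, -8, -7, -5, -4, -4, 2/15, 1/7, 1, 2, 3, 6.28, 7, 9]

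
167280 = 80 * 2091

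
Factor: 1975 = 5^2*79^1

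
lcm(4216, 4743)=37944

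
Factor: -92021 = -1*17^1*5413^1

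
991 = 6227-5236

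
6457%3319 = 3138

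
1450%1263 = 187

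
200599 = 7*28657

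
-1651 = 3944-5595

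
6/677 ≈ 0.00886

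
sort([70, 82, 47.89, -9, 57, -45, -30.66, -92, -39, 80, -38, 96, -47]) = [-92, -47, -45, -39, -38, -30.66, -9, 47.89, 57, 70, 80, 82, 96]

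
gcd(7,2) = 1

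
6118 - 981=5137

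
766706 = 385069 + 381637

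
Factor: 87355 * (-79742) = -1 * 2^1 * 5^1 * 13^1 * 3067^1 * 17471^1 = -6965862410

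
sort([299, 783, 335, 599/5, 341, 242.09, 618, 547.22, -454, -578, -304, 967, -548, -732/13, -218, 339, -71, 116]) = [-578, -548, -454, -304, -218, -71, -732/13, 116, 599/5, 242.09, 299, 335, 339, 341, 547.22, 618, 783, 967]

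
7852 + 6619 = 14471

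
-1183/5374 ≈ -0.220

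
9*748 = 6732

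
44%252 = 44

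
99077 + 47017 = 146094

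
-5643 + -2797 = -8440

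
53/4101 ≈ 0.0129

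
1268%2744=1268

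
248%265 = 248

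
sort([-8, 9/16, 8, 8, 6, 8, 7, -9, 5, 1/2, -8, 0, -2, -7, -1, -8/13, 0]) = [-9, -8, -8, -7, -2, -1, -8/13, 0, 0, 1/2, 9/16, 5, 6, 7, 8, 8, 8]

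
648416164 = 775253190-126837026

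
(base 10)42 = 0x2a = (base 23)1j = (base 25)1h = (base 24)1i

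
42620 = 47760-5140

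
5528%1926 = 1676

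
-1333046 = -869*1534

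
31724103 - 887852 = 30836251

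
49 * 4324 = 211876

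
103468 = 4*25867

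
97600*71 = 6929600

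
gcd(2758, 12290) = 2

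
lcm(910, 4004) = 20020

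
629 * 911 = 573019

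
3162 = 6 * 527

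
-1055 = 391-1446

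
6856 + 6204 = 13060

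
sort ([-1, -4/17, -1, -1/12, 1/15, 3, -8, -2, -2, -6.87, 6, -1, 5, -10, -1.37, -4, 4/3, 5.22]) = [-10, -8, -6.87, -4, -2, -2, -1.37, -1, -1, -1, -4/17, -1/12, 1/15, 4/3, 3, 5, 5.22, 6]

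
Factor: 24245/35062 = 2^(-1)*5^1*13^1*47^(-1) = 65/94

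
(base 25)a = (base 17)a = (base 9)11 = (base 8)12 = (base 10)10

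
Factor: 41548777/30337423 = 67^1 * 727^1 * 853^1 * 30337423^(-1)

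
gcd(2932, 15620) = 4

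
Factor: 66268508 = 2^2*16567127^1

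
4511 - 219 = 4292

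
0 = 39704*0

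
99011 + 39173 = 138184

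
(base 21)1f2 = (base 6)3302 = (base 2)1011110110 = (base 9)1032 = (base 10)758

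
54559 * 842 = 45938678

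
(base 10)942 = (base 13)576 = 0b1110101110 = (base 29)13e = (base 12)666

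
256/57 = 4 + 28/57 ≈ 4.49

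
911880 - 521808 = 390072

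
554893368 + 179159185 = 734052553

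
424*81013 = 34349512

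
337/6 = 56 + 1/6 ≈ 56.17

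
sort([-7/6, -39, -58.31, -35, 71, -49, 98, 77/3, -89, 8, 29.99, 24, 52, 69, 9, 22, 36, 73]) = [-89, -58.31, -49, -39, -35, -7/6, 8, 9, 22, 24, 77/3, 29.99, 36, 52, 69, 71, 73, 98]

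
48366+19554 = 67920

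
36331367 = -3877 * (-9371)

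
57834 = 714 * 81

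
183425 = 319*575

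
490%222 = 46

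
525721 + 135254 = 660975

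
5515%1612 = 679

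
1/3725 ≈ 0.000268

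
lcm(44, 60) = 660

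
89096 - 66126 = 22970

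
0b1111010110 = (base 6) 4314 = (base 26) 1bk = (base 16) 3d6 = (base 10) 982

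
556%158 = 82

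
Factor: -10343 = -1*10343^1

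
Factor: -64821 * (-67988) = 2^2 * 3^1 * 17^1 * 23^1 * 31^1 * 41^1 * 739^1 = 4407050148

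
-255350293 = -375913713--120563420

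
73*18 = 1314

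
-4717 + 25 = -4692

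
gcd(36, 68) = 4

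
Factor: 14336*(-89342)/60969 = -1*2^12*3^(-1)*7^1*11^1*31^1*131^1*20323^(-1) = -1280806912/60969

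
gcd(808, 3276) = 4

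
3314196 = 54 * 61374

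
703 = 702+1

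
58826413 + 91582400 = 150408813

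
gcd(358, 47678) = 2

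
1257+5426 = 6683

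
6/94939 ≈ 0.0000632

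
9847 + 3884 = 13731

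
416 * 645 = 268320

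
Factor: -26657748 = -1 * 2^2 * 3^4 * 13^1 * 6329^1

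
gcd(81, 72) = 9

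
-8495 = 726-9221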